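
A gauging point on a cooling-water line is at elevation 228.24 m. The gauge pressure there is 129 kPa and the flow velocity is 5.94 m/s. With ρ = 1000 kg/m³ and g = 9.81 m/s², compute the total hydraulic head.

h ≈ 243.19 m

Pressure head ψ = P/(ρg) = 129×1000 / (1000 × 9.81) = 13.15 m.
Velocity head = v²/(2g) = 5.94² / (2 × 9.81) = 1.798 m.
h = z + ψ + v²/(2g) = 228.24 + 13.15 + 1.798 = 243.19 m.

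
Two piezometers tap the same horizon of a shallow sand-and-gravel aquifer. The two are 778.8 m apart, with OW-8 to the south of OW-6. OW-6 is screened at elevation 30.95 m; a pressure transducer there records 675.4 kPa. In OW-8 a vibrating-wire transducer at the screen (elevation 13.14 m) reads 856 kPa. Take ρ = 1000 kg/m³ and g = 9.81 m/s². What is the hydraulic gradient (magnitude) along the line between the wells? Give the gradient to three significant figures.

Pressure head at OW-6: ψ = P/(ρg) = 675.4×1000 / (1000 × 9.81) = 68.85 m.
Total head at OW-6: h = z + ψ = 30.95 + 68.85 = 99.80 m.
Pressure head at OW-8: ψ = P/(ρg) = 856×1000 / (1000 × 9.81) = 87.26 m.
Total head at OW-8: h = z + ψ = 13.14 + 87.26 = 100.40 m.
Head difference: h(OW-6) − h(OW-8) = 99.80 − 100.40 = -0.60 m.
Hydraulic gradient: i = |Δh| / L = 0.60 / 778.8 = 0.000770.

i ≈ 0.000770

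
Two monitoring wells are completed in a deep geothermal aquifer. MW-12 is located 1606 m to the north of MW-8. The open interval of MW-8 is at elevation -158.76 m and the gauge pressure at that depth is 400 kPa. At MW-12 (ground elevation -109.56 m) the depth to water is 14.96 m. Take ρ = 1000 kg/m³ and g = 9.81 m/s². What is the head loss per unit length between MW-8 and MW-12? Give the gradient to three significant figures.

i ≈ 0.00407 m/m

Pressure head at MW-8: ψ = P/(ρg) = 400×1000 / (1000 × 9.81) = 40.77 m.
Total head at MW-8: h = z + ψ = -158.76 + 40.77 = -117.99 m.
Total head at MW-12: h = -109.56 − 14.96 = -124.52 m.
Head difference: h(MW-8) − h(MW-12) = -117.99 − (-124.52) = 6.53 m.
Hydraulic gradient: i = |Δh| / L = 6.53 / 1606 = 0.00407.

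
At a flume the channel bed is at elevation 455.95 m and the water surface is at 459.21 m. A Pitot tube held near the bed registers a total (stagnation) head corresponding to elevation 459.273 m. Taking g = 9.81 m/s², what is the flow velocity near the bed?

Near the bed, under hydrostatic conditions, the piezometric head (z + ψ) equals the free-surface elevation, 459.21 m.
Velocity head = total − piezometric = 459.273 − 459.21 = 0.063 m.
v = √(2g·h_v) = √(2 × 9.81 × 0.063) = 1.11 m/s.

v ≈ 1.11 m/s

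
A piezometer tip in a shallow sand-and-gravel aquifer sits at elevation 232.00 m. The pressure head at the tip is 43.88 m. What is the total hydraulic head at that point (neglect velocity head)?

h = z + ψ = 232.00 + 43.88 = 275.88 m.

h ≈ 275.88 m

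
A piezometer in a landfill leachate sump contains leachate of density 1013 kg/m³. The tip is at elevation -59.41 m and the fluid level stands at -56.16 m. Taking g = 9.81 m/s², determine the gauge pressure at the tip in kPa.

Pressure head ψ = h − z = -56.16 − (-59.41) = 3.25 m.
P = ρgψ = 1013 × 9.81 × 3.25 = 32297 Pa ≈ 32.3 kPa.

P ≈ 32.3 kPa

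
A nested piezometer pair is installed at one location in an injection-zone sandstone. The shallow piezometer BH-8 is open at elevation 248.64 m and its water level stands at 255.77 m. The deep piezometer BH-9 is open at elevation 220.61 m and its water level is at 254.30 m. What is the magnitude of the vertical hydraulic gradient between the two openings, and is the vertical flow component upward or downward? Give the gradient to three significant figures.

Total head at BH-8: h = 255.77 m (water level in the standpipe).
Total head at BH-9: h = 254.30 m.
Δh = h(BH-8) − h(BH-9) = 255.77 − 254.30 = 1.47 m.
Vertical separation Δz = 248.64 − 220.61 = 28.03 m.
|i_v| = |Δh| / Δz = 1.47 / 28.03 = 0.0524.
Head is higher in the shallow piezometer, so vertical flow is downward (recharge condition).

|i_v| ≈ 0.0524; vertical flow is downward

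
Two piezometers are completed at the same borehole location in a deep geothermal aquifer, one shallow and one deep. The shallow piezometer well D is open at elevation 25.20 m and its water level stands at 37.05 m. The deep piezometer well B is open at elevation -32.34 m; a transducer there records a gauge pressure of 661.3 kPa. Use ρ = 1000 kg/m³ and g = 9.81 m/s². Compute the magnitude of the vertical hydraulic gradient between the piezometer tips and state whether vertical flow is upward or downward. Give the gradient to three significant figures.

|i_v| ≈ 0.0344; vertical flow is downward

Total head at well D: h = 37.05 m (water level in the standpipe).
Pressure head at well B: ψ = P/(ρg) = 661.3×1000 / (1000 × 9.81) = 67.41 m.
Total head at well B: h = z + ψ = -32.34 + 67.41 = 35.07 m.
Δh = h(well D) − h(well B) = 37.05 − 35.07 = 1.98 m.
Vertical separation Δz = 25.20 − (-32.34) = 57.54 m.
|i_v| = |Δh| / Δz = 1.98 / 57.54 = 0.0344.
Head is higher in the shallow piezometer, so vertical flow is downward (recharge condition).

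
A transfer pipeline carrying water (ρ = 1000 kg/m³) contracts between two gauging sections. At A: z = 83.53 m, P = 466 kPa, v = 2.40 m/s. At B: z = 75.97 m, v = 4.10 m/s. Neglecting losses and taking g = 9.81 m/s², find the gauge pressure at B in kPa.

P₂ ≈ 535 kPa

Pressure head at A: ψ₁ = P₁/(ρg) = 466×1000 / (1000 × 9.81) = 47.50 m.
Velocity heads: v₁²/2g = 2.40²/19.62 = 0.294 m; v₂²/2g = 4.10²/19.62 = 0.857 m.
Total head H = z₁ + ψ₁ + v₁²/2g = 83.53 + 47.50 + 0.294 = 131.32 m.
ψ₂ = H − z₂ − v₂²/2g = 131.32 − 75.97 − 0.857 = 54.49 m.
P₂ = ρgψ₂ = 1000 × 9.81 × 54.49 ≈ 535 kPa.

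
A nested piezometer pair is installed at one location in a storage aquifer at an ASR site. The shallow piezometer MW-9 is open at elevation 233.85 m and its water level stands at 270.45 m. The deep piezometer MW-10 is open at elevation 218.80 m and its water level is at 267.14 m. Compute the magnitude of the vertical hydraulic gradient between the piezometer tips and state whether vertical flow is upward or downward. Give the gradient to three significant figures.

|i_v| ≈ 0.220; vertical flow is downward

Total head at MW-9: h = 270.45 m (water level in the standpipe).
Total head at MW-10: h = 267.14 m.
Δh = h(MW-9) − h(MW-10) = 270.45 − 267.14 = 3.31 m.
Vertical separation Δz = 233.85 − 218.80 = 15.05 m.
|i_v| = |Δh| / Δz = 3.31 / 15.05 = 0.220.
Head is higher in the shallow piezometer, so vertical flow is downward (recharge condition).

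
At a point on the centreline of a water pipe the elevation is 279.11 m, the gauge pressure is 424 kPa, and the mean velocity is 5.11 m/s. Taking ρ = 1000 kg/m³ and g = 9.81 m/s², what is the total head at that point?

h ≈ 323.66 m

Pressure head ψ = P/(ρg) = 424×1000 / (1000 × 9.81) = 43.22 m.
Velocity head = v²/(2g) = 5.11² / (2 × 9.81) = 1.331 m.
h = z + ψ + v²/(2g) = 279.11 + 43.22 + 1.331 = 323.66 m.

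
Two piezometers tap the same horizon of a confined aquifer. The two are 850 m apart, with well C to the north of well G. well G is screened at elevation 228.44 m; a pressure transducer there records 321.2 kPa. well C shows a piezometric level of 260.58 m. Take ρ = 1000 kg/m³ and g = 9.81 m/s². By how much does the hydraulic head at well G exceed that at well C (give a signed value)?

Pressure head at well G: ψ = P/(ρg) = 321.2×1000 / (1000 × 9.81) = 32.74 m.
Total head at well G: h = z + ψ = 228.44 + 32.74 = 261.18 m.
Total head at well C: h = 260.58 m (water level in the piezometer is the total head).
Head difference: h(well G) − h(well C) = 261.18 − 260.58 = 0.60 m.

Δh ≈ 0.60 m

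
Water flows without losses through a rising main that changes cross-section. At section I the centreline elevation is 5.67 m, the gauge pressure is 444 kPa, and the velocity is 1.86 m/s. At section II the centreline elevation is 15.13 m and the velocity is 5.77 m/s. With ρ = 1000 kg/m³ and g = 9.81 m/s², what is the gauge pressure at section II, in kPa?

P₂ ≈ 336 kPa

Pressure head at I: ψ₁ = P₁/(ρg) = 444×1000 / (1000 × 9.81) = 45.26 m.
Velocity heads: v₁²/2g = 1.86²/19.62 = 0.176 m; v₂²/2g = 5.77²/19.62 = 1.697 m.
Total head H = z₁ + ψ₁ + v₁²/2g = 5.67 + 45.26 + 0.176 = 51.11 m.
ψ₂ = H − z₂ − v₂²/2g = 51.11 − 15.13 − 1.697 = 34.28 m.
P₂ = ρgψ₂ = 1000 × 9.81 × 34.28 ≈ 336 kPa.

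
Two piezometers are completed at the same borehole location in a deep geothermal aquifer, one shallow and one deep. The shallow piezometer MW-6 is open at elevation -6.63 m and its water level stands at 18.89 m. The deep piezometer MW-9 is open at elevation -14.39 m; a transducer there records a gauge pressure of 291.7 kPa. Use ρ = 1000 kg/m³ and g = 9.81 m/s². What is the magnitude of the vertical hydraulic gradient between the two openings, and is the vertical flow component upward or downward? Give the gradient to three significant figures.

|i_v| ≈ 0.457; vertical flow is downward

Total head at MW-6: h = 18.89 m (water level in the standpipe).
Pressure head at MW-9: ψ = P/(ρg) = 291.7×1000 / (1000 × 9.81) = 29.73 m.
Total head at MW-9: h = z + ψ = -14.39 + 29.73 = 15.34 m.
Δh = h(MW-6) − h(MW-9) = 18.89 − 15.34 = 3.55 m.
Vertical separation Δz = -6.63 − (-14.39) = 7.76 m.
|i_v| = |Δh| / Δz = 3.55 / 7.76 = 0.457.
Head is higher in the shallow piezometer, so vertical flow is downward (recharge condition).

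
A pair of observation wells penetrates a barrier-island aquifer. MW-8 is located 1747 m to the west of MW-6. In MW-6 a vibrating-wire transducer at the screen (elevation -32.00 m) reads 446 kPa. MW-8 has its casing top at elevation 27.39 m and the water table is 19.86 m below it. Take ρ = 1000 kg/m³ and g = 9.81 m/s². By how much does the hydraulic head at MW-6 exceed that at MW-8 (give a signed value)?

Δh ≈ 5.93 m

Pressure head at MW-6: ψ = P/(ρg) = 446×1000 / (1000 × 9.81) = 45.46 m.
Total head at MW-6: h = z + ψ = -32.00 + 45.46 = 13.46 m.
Total head at MW-8: h = 27.39 − 19.86 = 7.53 m.
Head difference: h(MW-6) − h(MW-8) = 13.46 − 7.53 = 5.93 m.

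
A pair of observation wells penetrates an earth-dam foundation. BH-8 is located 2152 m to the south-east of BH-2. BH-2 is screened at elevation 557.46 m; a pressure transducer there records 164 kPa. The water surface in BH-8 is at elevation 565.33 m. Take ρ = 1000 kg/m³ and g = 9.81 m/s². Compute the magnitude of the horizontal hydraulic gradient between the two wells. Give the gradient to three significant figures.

i ≈ 0.00411

Pressure head at BH-2: ψ = P/(ρg) = 164×1000 / (1000 × 9.81) = 16.72 m.
Total head at BH-2: h = z + ψ = 557.46 + 16.72 = 574.18 m.
Total head at BH-8: h = 565.33 m (water level in the piezometer is the total head).
Head difference: h(BH-2) − h(BH-8) = 574.18 − 565.33 = 8.85 m.
Hydraulic gradient: i = |Δh| / L = 8.85 / 2152 = 0.00411.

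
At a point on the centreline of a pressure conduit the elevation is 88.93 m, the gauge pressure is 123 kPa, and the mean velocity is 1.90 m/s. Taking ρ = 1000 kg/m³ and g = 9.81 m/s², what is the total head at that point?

h ≈ 101.65 m

Pressure head ψ = P/(ρg) = 123×1000 / (1000 × 9.81) = 12.54 m.
Velocity head = v²/(2g) = 1.90² / (2 × 9.81) = 0.184 m.
h = z + ψ + v²/(2g) = 88.93 + 12.54 + 0.184 = 101.65 m.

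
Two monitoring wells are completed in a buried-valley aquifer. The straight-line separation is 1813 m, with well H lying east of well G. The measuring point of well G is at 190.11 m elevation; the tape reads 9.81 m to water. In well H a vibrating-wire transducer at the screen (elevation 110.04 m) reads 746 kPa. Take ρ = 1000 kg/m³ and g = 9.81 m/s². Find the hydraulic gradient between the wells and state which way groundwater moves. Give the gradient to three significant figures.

i ≈ 0.00319; groundwater flows toward the west

Total head at well G: h = 190.11 − 9.81 = 180.30 m.
Pressure head at well H: ψ = P/(ρg) = 746×1000 / (1000 × 9.81) = 76.04 m.
Total head at well H: h = z + ψ = 110.04 + 76.04 = 186.08 m.
Head difference: h(well G) − h(well H) = 180.30 − 186.08 = -5.78 m.
Hydraulic gradient: i = |Δh| / L = 5.78 / 1813 = 0.00319.
Flow is from higher to lower head: from well H toward well G, i.e. toward the west.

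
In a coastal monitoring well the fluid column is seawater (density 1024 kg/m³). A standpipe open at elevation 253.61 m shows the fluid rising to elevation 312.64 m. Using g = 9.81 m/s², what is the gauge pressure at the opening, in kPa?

Pressure head ψ = h − z = 312.64 − 253.61 = 59.03 m.
P = ρgψ = 1024 × 9.81 × 59.03 = 592982 Pa ≈ 593 kPa.

P ≈ 593 kPa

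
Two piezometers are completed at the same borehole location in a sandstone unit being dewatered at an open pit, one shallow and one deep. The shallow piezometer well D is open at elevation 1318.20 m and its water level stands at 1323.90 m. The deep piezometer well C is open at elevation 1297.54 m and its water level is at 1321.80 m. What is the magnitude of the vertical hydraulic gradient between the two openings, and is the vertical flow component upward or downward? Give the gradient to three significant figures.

|i_v| ≈ 0.102; vertical flow is downward

Total head at well D: h = 1323.90 m (water level in the standpipe).
Total head at well C: h = 1321.80 m.
Δh = h(well D) − h(well C) = 1323.90 − 1321.80 = 2.10 m.
Vertical separation Δz = 1318.20 − 1297.54 = 20.66 m.
|i_v| = |Δh| / Δz = 2.10 / 20.66 = 0.102.
Head is higher in the shallow piezometer, so vertical flow is downward (recharge condition).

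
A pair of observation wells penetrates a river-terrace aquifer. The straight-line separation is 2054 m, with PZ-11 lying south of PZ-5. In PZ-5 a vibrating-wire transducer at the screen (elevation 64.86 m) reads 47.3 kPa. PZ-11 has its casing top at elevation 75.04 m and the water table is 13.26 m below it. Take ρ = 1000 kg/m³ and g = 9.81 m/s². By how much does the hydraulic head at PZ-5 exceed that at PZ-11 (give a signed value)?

Pressure head at PZ-5: ψ = P/(ρg) = 47.3×1000 / (1000 × 9.81) = 4.82 m.
Total head at PZ-5: h = z + ψ = 64.86 + 4.82 = 69.68 m.
Total head at PZ-11: h = 75.04 − 13.26 = 61.78 m.
Head difference: h(PZ-5) − h(PZ-11) = 69.68 − 61.78 = 7.90 m.

Δh ≈ 7.90 m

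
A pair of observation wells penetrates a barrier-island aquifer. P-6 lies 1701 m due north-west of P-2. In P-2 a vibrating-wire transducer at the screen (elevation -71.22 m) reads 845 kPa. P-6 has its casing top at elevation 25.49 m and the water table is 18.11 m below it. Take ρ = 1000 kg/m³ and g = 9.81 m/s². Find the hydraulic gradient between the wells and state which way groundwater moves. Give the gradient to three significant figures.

Pressure head at P-2: ψ = P/(ρg) = 845×1000 / (1000 × 9.81) = 86.14 m.
Total head at P-2: h = z + ψ = -71.22 + 86.14 = 14.92 m.
Total head at P-6: h = 25.49 − 18.11 = 7.38 m.
Head difference: h(P-2) − h(P-6) = 14.92 − 7.38 = 7.54 m.
Hydraulic gradient: i = |Δh| / L = 7.54 / 1701 = 0.00443.
Flow is from higher to lower head: from P-2 toward P-6, i.e. toward the north-west.

i ≈ 0.00443; groundwater flows toward the north-west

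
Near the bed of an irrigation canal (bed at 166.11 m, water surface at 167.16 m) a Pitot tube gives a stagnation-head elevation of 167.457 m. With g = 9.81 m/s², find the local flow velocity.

Near the bed, under hydrostatic conditions, the piezometric head (z + ψ) equals the free-surface elevation, 167.16 m.
Velocity head = total − piezometric = 167.457 − 167.16 = 0.297 m.
v = √(2g·h_v) = √(2 × 9.81 × 0.297) = 2.41 m/s.

v ≈ 2.41 m/s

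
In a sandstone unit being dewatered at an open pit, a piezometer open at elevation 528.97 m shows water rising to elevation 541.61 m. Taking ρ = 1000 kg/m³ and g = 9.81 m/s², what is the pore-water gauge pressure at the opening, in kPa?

P ≈ 124 kPa

Pressure head ψ = h − z = 541.61 − 528.97 = 12.64 m.
P = ρgψ = 1000 × 9.81 × 12.64 = 123998 Pa ≈ 124 kPa.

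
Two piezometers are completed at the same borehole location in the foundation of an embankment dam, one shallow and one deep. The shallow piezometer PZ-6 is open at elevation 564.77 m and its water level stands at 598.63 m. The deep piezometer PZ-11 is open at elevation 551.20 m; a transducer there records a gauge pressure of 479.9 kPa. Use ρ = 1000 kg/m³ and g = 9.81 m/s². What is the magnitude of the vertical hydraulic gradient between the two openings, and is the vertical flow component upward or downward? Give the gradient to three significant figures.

|i_v| ≈ 0.110; vertical flow is upward

Total head at PZ-6: h = 598.63 m (water level in the standpipe).
Pressure head at PZ-11: ψ = P/(ρg) = 479.9×1000 / (1000 × 9.81) = 48.92 m.
Total head at PZ-11: h = z + ψ = 551.20 + 48.92 = 600.12 m.
Δh = h(PZ-6) − h(PZ-11) = 598.63 − 600.12 = -1.49 m.
Vertical separation Δz = 564.77 − 551.20 = 13.57 m.
|i_v| = |Δh| / Δz = 1.49 / 13.57 = 0.110.
Head is higher in the deep piezometer, so vertical flow is upward (discharge condition).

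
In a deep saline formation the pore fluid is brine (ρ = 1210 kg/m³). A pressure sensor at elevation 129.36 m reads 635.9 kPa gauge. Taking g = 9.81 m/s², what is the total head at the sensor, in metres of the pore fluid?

ψ = P/(ρg) = 635.9×1000 / (1210 × 9.81) = 53.57 m.
h = z + ψ = 129.36 + 53.57 = 182.93 m.

h ≈ 182.93 m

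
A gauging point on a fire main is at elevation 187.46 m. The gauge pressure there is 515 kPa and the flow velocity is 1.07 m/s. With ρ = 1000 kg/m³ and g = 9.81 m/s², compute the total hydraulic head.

Pressure head ψ = P/(ρg) = 515×1000 / (1000 × 9.81) = 52.50 m.
Velocity head = v²/(2g) = 1.07² / (2 × 9.81) = 0.058 m.
h = z + ψ + v²/(2g) = 187.46 + 52.50 + 0.058 = 240.02 m.

h ≈ 240.02 m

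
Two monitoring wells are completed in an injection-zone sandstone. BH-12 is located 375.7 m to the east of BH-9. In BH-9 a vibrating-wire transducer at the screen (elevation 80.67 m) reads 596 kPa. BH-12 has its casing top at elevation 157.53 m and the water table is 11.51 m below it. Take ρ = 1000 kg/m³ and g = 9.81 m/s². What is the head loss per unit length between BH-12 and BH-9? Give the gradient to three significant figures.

Pressure head at BH-9: ψ = P/(ρg) = 596×1000 / (1000 × 9.81) = 60.75 m.
Total head at BH-9: h = z + ψ = 80.67 + 60.75 = 141.42 m.
Total head at BH-12: h = 157.53 − 11.51 = 146.02 m.
Head difference: h(BH-9) − h(BH-12) = 141.42 − 146.02 = -4.60 m.
Hydraulic gradient: i = |Δh| / L = 4.60 / 375.7 = 0.0122.

i ≈ 0.0122 m/m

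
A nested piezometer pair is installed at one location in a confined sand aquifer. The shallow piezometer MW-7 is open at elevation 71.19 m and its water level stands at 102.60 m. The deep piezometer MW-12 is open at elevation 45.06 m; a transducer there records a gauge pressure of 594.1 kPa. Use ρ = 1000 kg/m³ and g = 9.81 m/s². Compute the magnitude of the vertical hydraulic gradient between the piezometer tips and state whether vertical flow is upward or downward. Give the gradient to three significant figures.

|i_v| ≈ 0.116; vertical flow is upward

Total head at MW-7: h = 102.60 m (water level in the standpipe).
Pressure head at MW-12: ψ = P/(ρg) = 594.1×1000 / (1000 × 9.81) = 60.56 m.
Total head at MW-12: h = z + ψ = 45.06 + 60.56 = 105.62 m.
Δh = h(MW-7) − h(MW-12) = 102.60 − 105.62 = -3.02 m.
Vertical separation Δz = 71.19 − 45.06 = 26.13 m.
|i_v| = |Δh| / Δz = 3.02 / 26.13 = 0.116.
Head is higher in the deep piezometer, so vertical flow is upward (discharge condition).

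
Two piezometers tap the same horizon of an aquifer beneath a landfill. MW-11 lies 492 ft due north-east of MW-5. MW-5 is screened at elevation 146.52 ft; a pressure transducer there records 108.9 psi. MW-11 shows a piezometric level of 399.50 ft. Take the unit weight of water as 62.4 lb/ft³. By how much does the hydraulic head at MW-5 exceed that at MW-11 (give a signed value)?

Δh ≈ -1.67 ft

Pressure head at MW-5: ψ = 144·P/γ = 144 × 108.9 / 62.4 = 251.31 ft.
Total head at MW-5: h = z + ψ = 146.52 + 251.31 = 397.83 ft.
Total head at MW-11: h = 399.50 ft (water level in the piezometer is the total head).
Head difference: h(MW-5) − h(MW-11) = 397.83 − 399.50 = -1.67 ft.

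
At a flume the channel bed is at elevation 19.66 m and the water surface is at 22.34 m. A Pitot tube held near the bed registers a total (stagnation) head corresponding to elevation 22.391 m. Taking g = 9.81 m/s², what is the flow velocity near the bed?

Near the bed, under hydrostatic conditions, the piezometric head (z + ψ) equals the free-surface elevation, 22.34 m.
Velocity head = total − piezometric = 22.391 − 22.34 = 0.051 m.
v = √(2g·h_v) = √(2 × 9.81 × 0.051) = 1.00 m/s.

v ≈ 1.00 m/s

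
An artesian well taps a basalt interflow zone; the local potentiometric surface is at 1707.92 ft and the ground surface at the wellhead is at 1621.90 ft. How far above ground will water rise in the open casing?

≈ 86.02 ft above ground

Water rises to the potentiometric surface, so the rise above ground = 1707.92 − 1621.90 = 86.02 ft.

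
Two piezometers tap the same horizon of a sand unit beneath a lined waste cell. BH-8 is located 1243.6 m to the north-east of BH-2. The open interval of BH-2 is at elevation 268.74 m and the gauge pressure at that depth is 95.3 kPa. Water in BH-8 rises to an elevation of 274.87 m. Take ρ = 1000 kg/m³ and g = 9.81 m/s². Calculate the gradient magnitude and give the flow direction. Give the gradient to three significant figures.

i ≈ 0.00288; groundwater flows toward the north-east

Pressure head at BH-2: ψ = P/(ρg) = 95.3×1000 / (1000 × 9.81) = 9.71 m.
Total head at BH-2: h = z + ψ = 268.74 + 9.71 = 278.45 m.
Total head at BH-8: h = 274.87 m (water level in the piezometer is the total head).
Head difference: h(BH-2) − h(BH-8) = 278.45 − 274.87 = 3.58 m.
Hydraulic gradient: i = |Δh| / L = 3.58 / 1243.6 = 0.00288.
Flow is from higher to lower head: from BH-2 toward BH-8, i.e. toward the north-east.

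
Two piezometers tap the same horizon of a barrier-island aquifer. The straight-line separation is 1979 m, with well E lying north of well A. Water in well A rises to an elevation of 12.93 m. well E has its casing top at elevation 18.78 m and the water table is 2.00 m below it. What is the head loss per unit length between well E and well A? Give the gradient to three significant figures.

Total head at well A: h = 12.93 m (water level in the piezometer is the total head).
Total head at well E: h = 18.78 − 2.00 = 16.78 m.
Head difference: h(well A) − h(well E) = 12.93 − 16.78 = -3.85 m.
Hydraulic gradient: i = |Δh| / L = 3.85 / 1979 = 0.00195.

i ≈ 0.00195 m/m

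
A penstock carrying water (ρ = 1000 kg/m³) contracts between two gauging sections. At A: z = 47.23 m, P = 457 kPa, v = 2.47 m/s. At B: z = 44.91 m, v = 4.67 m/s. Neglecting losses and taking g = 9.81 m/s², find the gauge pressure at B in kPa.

Pressure head at A: ψ₁ = P₁/(ρg) = 457×1000 / (1000 × 9.81) = 46.59 m.
Velocity heads: v₁²/2g = 2.47²/19.62 = 0.311 m; v₂²/2g = 4.67²/19.62 = 1.112 m.
Total head H = z₁ + ψ₁ + v₁²/2g = 47.23 + 46.59 + 0.311 = 94.13 m.
ψ₂ = H − z₂ − v₂²/2g = 94.13 − 44.91 − 1.112 = 48.11 m.
P₂ = ρgψ₂ = 1000 × 9.81 × 48.11 ≈ 472 kPa.

P₂ ≈ 472 kPa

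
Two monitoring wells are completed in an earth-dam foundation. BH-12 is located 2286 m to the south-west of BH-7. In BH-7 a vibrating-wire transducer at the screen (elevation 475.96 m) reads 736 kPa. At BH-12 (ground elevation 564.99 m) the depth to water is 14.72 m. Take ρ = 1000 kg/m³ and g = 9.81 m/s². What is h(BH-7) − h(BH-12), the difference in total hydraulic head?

Pressure head at BH-7: ψ = P/(ρg) = 736×1000 / (1000 × 9.81) = 75.03 m.
Total head at BH-7: h = z + ψ = 475.96 + 75.03 = 550.99 m.
Total head at BH-12: h = 564.99 − 14.72 = 550.27 m.
Head difference: h(BH-7) − h(BH-12) = 550.99 − 550.27 = 0.72 m.

Δh ≈ 0.72 m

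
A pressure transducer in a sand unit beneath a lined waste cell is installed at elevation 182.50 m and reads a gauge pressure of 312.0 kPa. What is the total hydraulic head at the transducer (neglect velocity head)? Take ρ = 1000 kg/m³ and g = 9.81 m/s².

ψ = P/(ρg) = 312.0×1000 / (1000 × 9.81) = 31.80 m.
h = z + ψ = 182.50 + 31.80 = 214.30 m.

h ≈ 214.30 m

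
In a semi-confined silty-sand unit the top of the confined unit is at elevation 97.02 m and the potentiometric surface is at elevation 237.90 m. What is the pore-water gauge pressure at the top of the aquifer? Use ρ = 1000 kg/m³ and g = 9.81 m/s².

P ≈ 1380 kPa

Pressure head at the aquifer top: ψ = h − z = 237.90 − 97.02 = 140.88 m.
P = ρgψ = 1000 × 9.81 × 140.88 = 1382033 Pa ≈ 1380 kPa.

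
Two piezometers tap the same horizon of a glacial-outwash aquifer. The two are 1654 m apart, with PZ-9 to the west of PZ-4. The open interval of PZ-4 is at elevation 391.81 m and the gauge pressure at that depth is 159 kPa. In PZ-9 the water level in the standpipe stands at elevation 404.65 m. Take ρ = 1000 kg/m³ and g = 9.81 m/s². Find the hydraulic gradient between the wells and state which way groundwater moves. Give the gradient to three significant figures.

i ≈ 0.00204; groundwater flows toward the west

Pressure head at PZ-4: ψ = P/(ρg) = 159×1000 / (1000 × 9.81) = 16.21 m.
Total head at PZ-4: h = z + ψ = 391.81 + 16.21 = 408.02 m.
Total head at PZ-9: h = 404.65 m (water level in the piezometer is the total head).
Head difference: h(PZ-4) − h(PZ-9) = 408.02 − 404.65 = 3.37 m.
Hydraulic gradient: i = |Δh| / L = 3.37 / 1654 = 0.00204.
Flow is from higher to lower head: from PZ-4 toward PZ-9, i.e. toward the west.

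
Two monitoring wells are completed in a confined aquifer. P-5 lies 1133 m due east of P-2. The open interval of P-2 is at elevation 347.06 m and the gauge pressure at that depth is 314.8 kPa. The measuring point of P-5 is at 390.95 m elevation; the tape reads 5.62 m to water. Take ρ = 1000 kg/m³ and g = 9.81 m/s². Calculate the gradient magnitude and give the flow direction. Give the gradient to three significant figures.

i ≈ 0.00545; groundwater flows toward the west

Pressure head at P-2: ψ = P/(ρg) = 314.8×1000 / (1000 × 9.81) = 32.09 m.
Total head at P-2: h = z + ψ = 347.06 + 32.09 = 379.15 m.
Total head at P-5: h = 390.95 − 5.62 = 385.33 m.
Head difference: h(P-2) − h(P-5) = 379.15 − 385.33 = -6.18 m.
Hydraulic gradient: i = |Δh| / L = 6.18 / 1133 = 0.00545.
Flow is from higher to lower head: from P-5 toward P-2, i.e. toward the west.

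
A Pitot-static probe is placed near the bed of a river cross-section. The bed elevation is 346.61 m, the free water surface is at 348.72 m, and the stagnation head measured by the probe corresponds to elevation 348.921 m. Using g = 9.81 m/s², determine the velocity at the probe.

v ≈ 1.99 m/s

Near the bed, under hydrostatic conditions, the piezometric head (z + ψ) equals the free-surface elevation, 348.72 m.
Velocity head = total − piezometric = 348.921 − 348.72 = 0.201 m.
v = √(2g·h_v) = √(2 × 9.81 × 0.201) = 1.99 m/s.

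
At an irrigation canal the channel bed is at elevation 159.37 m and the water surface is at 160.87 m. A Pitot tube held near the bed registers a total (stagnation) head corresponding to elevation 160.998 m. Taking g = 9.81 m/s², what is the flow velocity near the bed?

Near the bed, under hydrostatic conditions, the piezometric head (z + ψ) equals the free-surface elevation, 160.87 m.
Velocity head = total − piezometric = 160.998 − 160.87 = 0.128 m.
v = √(2g·h_v) = √(2 × 9.81 × 0.128) = 1.58 m/s.

v ≈ 1.58 m/s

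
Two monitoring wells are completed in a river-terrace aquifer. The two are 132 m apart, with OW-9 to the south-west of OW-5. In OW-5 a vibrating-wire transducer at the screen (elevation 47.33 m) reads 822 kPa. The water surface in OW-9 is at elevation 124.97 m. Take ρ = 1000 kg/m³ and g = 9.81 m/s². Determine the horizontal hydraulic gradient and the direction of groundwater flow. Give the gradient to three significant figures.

Pressure head at OW-5: ψ = P/(ρg) = 822×1000 / (1000 × 9.81) = 83.79 m.
Total head at OW-5: h = z + ψ = 47.33 + 83.79 = 131.12 m.
Total head at OW-9: h = 124.97 m (water level in the piezometer is the total head).
Head difference: h(OW-5) − h(OW-9) = 131.12 − 124.97 = 6.15 m.
Hydraulic gradient: i = |Δh| / L = 6.15 / 132 = 0.0466.
Flow is from higher to lower head: from OW-5 toward OW-9, i.e. toward the south-west.

i ≈ 0.0466; groundwater flows toward the south-west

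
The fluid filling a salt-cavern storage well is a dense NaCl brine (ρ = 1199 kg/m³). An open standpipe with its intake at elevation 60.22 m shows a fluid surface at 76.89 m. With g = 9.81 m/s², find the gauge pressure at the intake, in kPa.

Pressure head ψ = h − z = 76.89 − 60.22 = 16.67 m.
P = ρgψ = 1199 × 9.81 × 16.67 = 196076 Pa ≈ 196 kPa.

P ≈ 196 kPa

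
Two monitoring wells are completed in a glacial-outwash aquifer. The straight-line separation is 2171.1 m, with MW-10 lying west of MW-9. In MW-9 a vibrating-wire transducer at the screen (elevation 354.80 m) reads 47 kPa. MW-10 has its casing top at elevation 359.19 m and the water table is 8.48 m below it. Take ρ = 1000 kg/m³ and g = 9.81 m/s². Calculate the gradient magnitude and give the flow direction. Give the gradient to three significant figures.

Pressure head at MW-9: ψ = P/(ρg) = 47×1000 / (1000 × 9.81) = 4.79 m.
Total head at MW-9: h = z + ψ = 354.80 + 4.79 = 359.59 m.
Total head at MW-10: h = 359.19 − 8.48 = 350.71 m.
Head difference: h(MW-9) − h(MW-10) = 359.59 − 350.71 = 8.88 m.
Hydraulic gradient: i = |Δh| / L = 8.88 / 2171.1 = 0.00409.
Flow is from higher to lower head: from MW-9 toward MW-10, i.e. toward the west.

i ≈ 0.00409; groundwater flows toward the west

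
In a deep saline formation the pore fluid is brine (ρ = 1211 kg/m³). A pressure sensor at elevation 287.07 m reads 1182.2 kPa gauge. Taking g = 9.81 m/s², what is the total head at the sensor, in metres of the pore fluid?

h ≈ 386.58 m

ψ = P/(ρg) = 1182.2×1000 / (1211 × 9.81) = 99.51 m.
h = z + ψ = 287.07 + 99.51 = 386.58 m.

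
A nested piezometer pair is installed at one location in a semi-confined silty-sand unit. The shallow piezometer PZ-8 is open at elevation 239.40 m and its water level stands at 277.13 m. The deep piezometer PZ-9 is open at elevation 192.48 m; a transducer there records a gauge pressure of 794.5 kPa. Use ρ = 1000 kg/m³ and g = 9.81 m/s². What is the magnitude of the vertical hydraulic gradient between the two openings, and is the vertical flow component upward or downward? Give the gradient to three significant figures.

Total head at PZ-8: h = 277.13 m (water level in the standpipe).
Pressure head at PZ-9: ψ = P/(ρg) = 794.5×1000 / (1000 × 9.81) = 80.99 m.
Total head at PZ-9: h = z + ψ = 192.48 + 80.99 = 273.47 m.
Δh = h(PZ-8) − h(PZ-9) = 277.13 − 273.47 = 3.66 m.
Vertical separation Δz = 239.40 − 192.48 = 46.92 m.
|i_v| = |Δh| / Δz = 3.66 / 46.92 = 0.0780.
Head is higher in the shallow piezometer, so vertical flow is downward (recharge condition).

|i_v| ≈ 0.0780; vertical flow is downward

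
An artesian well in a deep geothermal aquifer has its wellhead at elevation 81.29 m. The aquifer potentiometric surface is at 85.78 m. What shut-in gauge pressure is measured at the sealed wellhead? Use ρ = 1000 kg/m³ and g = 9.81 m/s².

P ≈ 44.0 kPa

Head above the cap: Δh = 85.78 − 81.29 = 4.49 m.
P = ρgΔh = 1000 × 9.81 × 4.49 = 44047 Pa ≈ 44.0 kPa.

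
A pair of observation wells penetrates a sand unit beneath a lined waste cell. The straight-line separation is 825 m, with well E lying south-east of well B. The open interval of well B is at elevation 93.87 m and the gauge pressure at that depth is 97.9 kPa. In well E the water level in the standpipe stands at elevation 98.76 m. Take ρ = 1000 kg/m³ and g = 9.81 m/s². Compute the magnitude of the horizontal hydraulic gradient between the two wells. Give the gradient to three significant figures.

Pressure head at well B: ψ = P/(ρg) = 97.9×1000 / (1000 × 9.81) = 9.98 m.
Total head at well B: h = z + ψ = 93.87 + 9.98 = 103.85 m.
Total head at well E: h = 98.76 m (water level in the piezometer is the total head).
Head difference: h(well B) − h(well E) = 103.85 − 98.76 = 5.09 m.
Hydraulic gradient: i = |Δh| / L = 5.09 / 825 = 0.00617.

i ≈ 0.00617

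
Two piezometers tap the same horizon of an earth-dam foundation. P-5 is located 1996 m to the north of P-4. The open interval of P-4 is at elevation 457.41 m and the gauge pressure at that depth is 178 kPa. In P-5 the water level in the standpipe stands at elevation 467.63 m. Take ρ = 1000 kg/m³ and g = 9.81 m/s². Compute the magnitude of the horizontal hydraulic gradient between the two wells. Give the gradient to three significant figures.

Pressure head at P-4: ψ = P/(ρg) = 178×1000 / (1000 × 9.81) = 18.14 m.
Total head at P-4: h = z + ψ = 457.41 + 18.14 = 475.55 m.
Total head at P-5: h = 467.63 m (water level in the piezometer is the total head).
Head difference: h(P-4) − h(P-5) = 475.55 − 467.63 = 7.92 m.
Hydraulic gradient: i = |Δh| / L = 7.92 / 1996 = 0.00397.

i ≈ 0.00397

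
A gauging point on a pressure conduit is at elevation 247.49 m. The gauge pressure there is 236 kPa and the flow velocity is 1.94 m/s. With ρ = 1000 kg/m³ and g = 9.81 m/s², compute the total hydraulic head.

Pressure head ψ = P/(ρg) = 236×1000 / (1000 × 9.81) = 24.06 m.
Velocity head = v²/(2g) = 1.94² / (2 × 9.81) = 0.192 m.
h = z + ψ + v²/(2g) = 247.49 + 24.06 + 0.192 = 271.74 m.

h ≈ 271.74 m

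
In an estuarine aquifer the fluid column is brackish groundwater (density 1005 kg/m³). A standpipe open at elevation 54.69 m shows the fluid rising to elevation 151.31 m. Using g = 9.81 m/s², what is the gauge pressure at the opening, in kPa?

P ≈ 953 kPa

Pressure head ψ = h − z = 151.31 − 54.69 = 96.62 m.
P = ρgψ = 1005 × 9.81 × 96.62 = 952581 Pa ≈ 953 kPa.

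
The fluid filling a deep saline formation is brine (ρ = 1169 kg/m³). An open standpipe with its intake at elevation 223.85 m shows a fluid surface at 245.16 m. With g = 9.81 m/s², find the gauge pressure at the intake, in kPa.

Pressure head ψ = h − z = 245.16 − 223.85 = 21.31 m.
P = ρgψ = 1169 × 9.81 × 21.31 = 244381 Pa ≈ 244 kPa.

P ≈ 244 kPa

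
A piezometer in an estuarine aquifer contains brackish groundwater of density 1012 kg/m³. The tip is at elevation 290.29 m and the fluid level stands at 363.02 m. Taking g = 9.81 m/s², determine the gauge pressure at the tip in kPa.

Pressure head ψ = h − z = 363.02 − 290.29 = 72.73 m.
P = ρgψ = 1012 × 9.81 × 72.73 = 722043 Pa ≈ 722 kPa.

P ≈ 722 kPa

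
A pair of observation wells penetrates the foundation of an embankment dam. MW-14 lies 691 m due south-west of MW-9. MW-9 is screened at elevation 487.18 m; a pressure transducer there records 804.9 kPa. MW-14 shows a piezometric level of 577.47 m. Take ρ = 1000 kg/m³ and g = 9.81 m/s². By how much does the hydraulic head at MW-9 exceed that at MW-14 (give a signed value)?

Pressure head at MW-9: ψ = P/(ρg) = 804.9×1000 / (1000 × 9.81) = 82.05 m.
Total head at MW-9: h = z + ψ = 487.18 + 82.05 = 569.23 m.
Total head at MW-14: h = 577.47 m (water level in the piezometer is the total head).
Head difference: h(MW-9) − h(MW-14) = 569.23 − 577.47 = -8.24 m.

Δh ≈ -8.24 m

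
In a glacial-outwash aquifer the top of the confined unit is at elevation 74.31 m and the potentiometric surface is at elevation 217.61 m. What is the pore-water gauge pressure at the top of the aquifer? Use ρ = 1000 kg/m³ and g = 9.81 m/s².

Pressure head at the aquifer top: ψ = h − z = 217.61 − 74.31 = 143.30 m.
P = ρgψ = 1000 × 9.81 × 143.30 = 1405773 Pa ≈ 1410 kPa.

P ≈ 1410 kPa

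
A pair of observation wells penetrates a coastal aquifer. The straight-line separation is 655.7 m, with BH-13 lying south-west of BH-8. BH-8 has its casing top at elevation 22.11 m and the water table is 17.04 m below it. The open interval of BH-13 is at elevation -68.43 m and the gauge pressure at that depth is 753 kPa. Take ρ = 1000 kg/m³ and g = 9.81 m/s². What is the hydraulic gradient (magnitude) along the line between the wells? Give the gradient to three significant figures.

Total head at BH-8: h = 22.11 − 17.04 = 5.07 m.
Pressure head at BH-13: ψ = P/(ρg) = 753×1000 / (1000 × 9.81) = 76.76 m.
Total head at BH-13: h = z + ψ = -68.43 + 76.76 = 8.33 m.
Head difference: h(BH-8) − h(BH-13) = 5.07 − 8.33 = -3.26 m.
Hydraulic gradient: i = |Δh| / L = 3.26 / 655.7 = 0.00497.

i ≈ 0.00497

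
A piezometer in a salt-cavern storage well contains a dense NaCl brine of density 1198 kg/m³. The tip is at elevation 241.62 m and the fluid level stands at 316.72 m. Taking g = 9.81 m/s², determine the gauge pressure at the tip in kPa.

P ≈ 883 kPa

Pressure head ψ = h − z = 316.72 − 241.62 = 75.10 m.
P = ρgψ = 1198 × 9.81 × 75.10 = 882604 Pa ≈ 883 kPa.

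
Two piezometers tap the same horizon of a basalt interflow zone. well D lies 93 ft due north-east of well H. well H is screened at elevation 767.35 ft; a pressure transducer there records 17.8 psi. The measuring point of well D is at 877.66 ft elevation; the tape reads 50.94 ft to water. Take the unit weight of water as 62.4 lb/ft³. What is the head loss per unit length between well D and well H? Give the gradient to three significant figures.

Pressure head at well H: ψ = 144·P/γ = 144 × 17.8 / 62.4 = 41.08 ft.
Total head at well H: h = z + ψ = 767.35 + 41.08 = 808.43 ft.
Total head at well D: h = 877.66 − 50.94 = 826.72 ft.
Head difference: h(well H) − h(well D) = 808.43 − 826.72 = -18.29 ft.
Hydraulic gradient: i = |Δh| / L = 18.29 / 93 = 0.197.

i ≈ 0.197 ft/ft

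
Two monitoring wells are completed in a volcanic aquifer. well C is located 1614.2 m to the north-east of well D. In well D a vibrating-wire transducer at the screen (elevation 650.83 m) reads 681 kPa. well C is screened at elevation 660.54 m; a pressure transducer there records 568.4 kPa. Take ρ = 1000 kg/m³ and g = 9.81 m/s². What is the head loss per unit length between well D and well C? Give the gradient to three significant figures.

Pressure head at well D: ψ = P/(ρg) = 681×1000 / (1000 × 9.81) = 69.42 m.
Total head at well D: h = z + ψ = 650.83 + 69.42 = 720.25 m.
Pressure head at well C: ψ = P/(ρg) = 568.4×1000 / (1000 × 9.81) = 57.94 m.
Total head at well C: h = z + ψ = 660.54 + 57.94 = 718.48 m.
Head difference: h(well D) − h(well C) = 720.25 − 718.48 = 1.77 m.
Hydraulic gradient: i = |Δh| / L = 1.77 / 1614.2 = 0.00110.

i ≈ 0.00110 m/m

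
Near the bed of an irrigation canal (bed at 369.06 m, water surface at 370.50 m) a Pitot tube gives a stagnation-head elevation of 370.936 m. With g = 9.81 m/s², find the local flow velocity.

v ≈ 2.92 m/s

Near the bed, under hydrostatic conditions, the piezometric head (z + ψ) equals the free-surface elevation, 370.50 m.
Velocity head = total − piezometric = 370.936 − 370.50 = 0.436 m.
v = √(2g·h_v) = √(2 × 9.81 × 0.436) = 2.92 m/s.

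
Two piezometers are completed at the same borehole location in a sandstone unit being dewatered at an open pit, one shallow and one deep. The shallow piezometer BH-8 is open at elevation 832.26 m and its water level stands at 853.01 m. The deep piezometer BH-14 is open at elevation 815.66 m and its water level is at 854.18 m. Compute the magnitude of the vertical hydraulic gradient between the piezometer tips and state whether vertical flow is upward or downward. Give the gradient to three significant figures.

Total head at BH-8: h = 853.01 m (water level in the standpipe).
Total head at BH-14: h = 854.18 m.
Δh = h(BH-8) − h(BH-14) = 853.01 − 854.18 = -1.17 m.
Vertical separation Δz = 832.26 − 815.66 = 16.60 m.
|i_v| = |Δh| / Δz = 1.17 / 16.60 = 0.0705.
Head is higher in the deep piezometer, so vertical flow is upward (discharge condition).

|i_v| ≈ 0.0705; vertical flow is upward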